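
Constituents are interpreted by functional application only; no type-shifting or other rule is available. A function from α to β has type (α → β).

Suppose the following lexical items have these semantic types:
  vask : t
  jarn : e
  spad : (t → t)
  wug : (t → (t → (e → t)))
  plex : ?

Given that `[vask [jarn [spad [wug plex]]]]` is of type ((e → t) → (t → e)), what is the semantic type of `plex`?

[vask [jarn [spad [wug plex]]]] is required to be ((e → t) → (t → e)). vask : t cannot yield ((e → t) → (t → e)) as functor, so [jarn [spad [wug plex]]] : (t → ((e → t) → (t → e))).
[jarn [spad [wug plex]]] is required to be (t → ((e → t) → (t → e))). jarn : e cannot yield (t → ((e → t) → (t → e))) as functor, so [spad [wug plex]] : (e → (t → ((e → t) → (t → e)))).
[spad [wug plex]] is required to be (e → (t → ((e → t) → (t → e)))). spad : (t → t) cannot yield (e → (t → ((e → t) → (t → e)))) as functor, so [wug plex] : ((t → t) → (e → (t → ((e → t) → (t → e))))).
[wug plex] is required to be ((t → t) → (e → (t → ((e → t) → (t → e))))). wug : (t → (t → (e → t))) cannot yield ((t → t) → (e → (t → ((e → t) → (t → e))))) as functor, so plex : ((t → (t → (e → t))) → ((t → t) → (e → (t → ((e → t) → (t → e)))))).

((t → (t → (e → t))) → ((t → t) → (e → (t → ((e → t) → (t → e))))))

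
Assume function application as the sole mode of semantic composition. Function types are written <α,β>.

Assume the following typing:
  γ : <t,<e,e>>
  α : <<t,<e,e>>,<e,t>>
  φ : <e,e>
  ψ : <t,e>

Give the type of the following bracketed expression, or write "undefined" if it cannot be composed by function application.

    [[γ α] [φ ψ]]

[γ α]: functor α : <<t,<e,e>>,<e,t>>, argument γ : <t,<e,e>>; result <e,t>.
[φ ψ]: <e,e> and <t,e> cannot combine by function application — type clash.

undefined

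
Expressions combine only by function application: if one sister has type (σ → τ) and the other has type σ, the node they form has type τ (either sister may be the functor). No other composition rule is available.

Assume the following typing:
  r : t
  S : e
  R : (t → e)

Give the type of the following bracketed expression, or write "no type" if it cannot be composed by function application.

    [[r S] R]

At [r S]: neither t nor e can take the other as argument; the node is ill-typed.

no type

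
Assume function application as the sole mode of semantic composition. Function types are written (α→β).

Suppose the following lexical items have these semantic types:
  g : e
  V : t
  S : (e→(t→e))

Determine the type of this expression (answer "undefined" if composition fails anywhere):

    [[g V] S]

[g V]: e and t cannot combine by function application — type clash.

undefined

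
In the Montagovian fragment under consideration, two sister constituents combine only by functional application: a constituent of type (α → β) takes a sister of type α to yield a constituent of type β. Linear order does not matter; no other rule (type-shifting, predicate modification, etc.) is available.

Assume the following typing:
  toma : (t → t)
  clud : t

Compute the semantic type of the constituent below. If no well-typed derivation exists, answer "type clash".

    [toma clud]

t

[toma clud] — toma of type (t → t) combines with clud of type t: type t.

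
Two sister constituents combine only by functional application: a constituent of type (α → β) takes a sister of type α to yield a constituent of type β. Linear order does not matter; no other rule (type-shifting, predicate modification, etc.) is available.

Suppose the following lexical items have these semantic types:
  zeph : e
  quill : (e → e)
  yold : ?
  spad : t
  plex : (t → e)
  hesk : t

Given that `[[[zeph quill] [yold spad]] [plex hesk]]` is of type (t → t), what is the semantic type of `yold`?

(t → (e → (e → (t → t))))

At [[[zeph quill] [yold spad]] [plex hesk]] (required: (t → t)): [plex hesk] is e, which is not a function with range (t → t); hence [[zeph quill] [yold spad]] is the functor — type (e → (t → t)).
At [[zeph quill] [yold spad]] (required: (e → (t → t))): [zeph quill] is e, which is not a function with range (e → (t → t)); hence [yold spad] is the functor — type (e → (e → (t → t))).
At [yold spad] (required: (e → (e → (t → t)))): spad is t, which is not a function with range (e → (e → (t → t))); hence yold is the functor — type (t → (e → (e → (t → t)))).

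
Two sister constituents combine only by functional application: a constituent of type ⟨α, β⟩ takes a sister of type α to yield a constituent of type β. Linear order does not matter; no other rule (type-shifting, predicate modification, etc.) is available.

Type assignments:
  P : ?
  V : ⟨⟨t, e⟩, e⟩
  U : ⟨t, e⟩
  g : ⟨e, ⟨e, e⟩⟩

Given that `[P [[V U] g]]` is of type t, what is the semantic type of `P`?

⟨⟨e, e⟩, t⟩

[P [[V U] g]] must have type t. The sister [[V U] g] has type ⟨e, e⟩; that is not a function onto t, so P must be the functor, of type ⟨⟨e, e⟩, t⟩.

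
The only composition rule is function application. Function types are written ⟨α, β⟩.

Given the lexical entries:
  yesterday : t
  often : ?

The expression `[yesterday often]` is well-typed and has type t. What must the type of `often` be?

At [yesterday often] (required: t): yesterday is t, which is not a function with range t; hence often is the functor — type ⟨t, t⟩.

⟨t, t⟩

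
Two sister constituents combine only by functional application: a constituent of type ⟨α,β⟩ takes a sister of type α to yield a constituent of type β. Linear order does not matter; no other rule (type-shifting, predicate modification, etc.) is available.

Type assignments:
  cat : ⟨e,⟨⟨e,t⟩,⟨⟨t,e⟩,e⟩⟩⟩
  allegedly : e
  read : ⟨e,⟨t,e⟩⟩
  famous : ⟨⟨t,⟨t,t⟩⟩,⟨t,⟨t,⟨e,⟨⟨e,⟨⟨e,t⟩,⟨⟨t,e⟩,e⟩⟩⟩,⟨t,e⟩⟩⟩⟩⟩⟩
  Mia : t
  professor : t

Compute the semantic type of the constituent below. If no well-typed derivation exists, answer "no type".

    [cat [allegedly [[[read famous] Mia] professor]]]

no type

[read famous]: ⟨e,⟨t,e⟩⟩ with ⟨⟨t,⟨t,t⟩⟩,⟨t,⟨t,⟨e,⟨⟨e,⟨⟨e,t⟩,⟨⟨t,e⟩,e⟩⟩⟩,⟨t,e⟩⟩⟩⟩⟩⟩ — neither is a function whose domain matches the other; composition fails here.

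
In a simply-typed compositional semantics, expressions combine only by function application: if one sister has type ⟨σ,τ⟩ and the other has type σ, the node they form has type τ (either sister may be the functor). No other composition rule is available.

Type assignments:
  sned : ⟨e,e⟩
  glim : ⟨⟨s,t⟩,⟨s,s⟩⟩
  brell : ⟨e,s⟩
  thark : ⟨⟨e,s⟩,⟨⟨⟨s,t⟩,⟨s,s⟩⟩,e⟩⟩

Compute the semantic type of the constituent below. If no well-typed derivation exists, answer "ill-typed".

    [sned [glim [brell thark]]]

e

[brell thark]: functor thark : ⟨⟨e,s⟩,⟨⟨⟨s,t⟩,⟨s,s⟩⟩,e⟩⟩, argument brell : ⟨e,s⟩; result ⟨⟨⟨s,t⟩,⟨s,s⟩⟩,e⟩.
[glim [brell thark]]: functor [brell thark] : ⟨⟨⟨s,t⟩,⟨s,s⟩⟩,e⟩, argument glim : ⟨⟨s,t⟩,⟨s,s⟩⟩; result e.
[sned [glim [brell thark]]]: functor sned : ⟨e,e⟩, argument [glim [brell thark]] : e; result e.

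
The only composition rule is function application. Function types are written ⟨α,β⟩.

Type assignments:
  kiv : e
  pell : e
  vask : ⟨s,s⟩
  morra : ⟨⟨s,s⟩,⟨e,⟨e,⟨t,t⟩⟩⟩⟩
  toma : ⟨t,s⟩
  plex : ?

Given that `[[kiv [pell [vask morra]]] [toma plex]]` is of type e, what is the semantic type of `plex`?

At [[kiv [pell [vask morra]]] [toma plex]] (required: e): [kiv [pell [vask morra]]] is ⟨t,t⟩, which is not a function with range e; hence [toma plex] is the functor — type ⟨⟨t,t⟩,e⟩.
At [toma plex] (required: ⟨⟨t,t⟩,e⟩): toma is ⟨t,s⟩, which is not a function with range ⟨⟨t,t⟩,e⟩; hence plex is the functor — type ⟨⟨t,s⟩,⟨⟨t,t⟩,e⟩⟩.

⟨⟨t,s⟩,⟨⟨t,t⟩,e⟩⟩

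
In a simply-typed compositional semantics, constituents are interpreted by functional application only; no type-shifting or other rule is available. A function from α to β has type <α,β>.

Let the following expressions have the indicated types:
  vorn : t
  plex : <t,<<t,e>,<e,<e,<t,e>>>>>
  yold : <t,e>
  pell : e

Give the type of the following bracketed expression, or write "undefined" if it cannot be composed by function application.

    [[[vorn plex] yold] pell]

[vorn plex]: plex is <t,<<t,e>,<e,<e,<t,e>>>>>, vorn is t; result <<t,e>,<e,<e,<t,e>>>>.
[[vorn plex] yold]: [vorn plex] is <<t,e>,<e,<e,<t,e>>>>, yold is <t,e>; result <e,<e,<t,e>>>.
[[[vorn plex] yold] pell]: [[vorn plex] yold] is <e,<e,<t,e>>>, pell is e; result <e,<t,e>>.

<e,<t,e>>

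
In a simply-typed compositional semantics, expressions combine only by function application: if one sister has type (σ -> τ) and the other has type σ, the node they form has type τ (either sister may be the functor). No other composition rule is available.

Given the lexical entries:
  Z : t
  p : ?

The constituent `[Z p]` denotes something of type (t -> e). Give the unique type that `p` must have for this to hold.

(t -> (t -> e))

[Z p] is required to be (t -> e). Z : t cannot yield (t -> e) as functor, so p : (t -> (t -> e)).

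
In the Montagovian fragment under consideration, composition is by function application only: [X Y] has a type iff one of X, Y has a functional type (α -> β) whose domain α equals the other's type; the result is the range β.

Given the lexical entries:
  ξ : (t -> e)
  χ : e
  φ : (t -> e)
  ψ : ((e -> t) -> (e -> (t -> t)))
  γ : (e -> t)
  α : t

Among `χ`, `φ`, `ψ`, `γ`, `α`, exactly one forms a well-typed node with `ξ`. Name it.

χ : e — does not combine with ξ.
φ : (t -> e) — does not combine with ξ.
ψ : ((e -> t) -> (e -> (t -> t))) — does not combine with ξ.
γ : (e -> t) — does not combine with ξ.
α — combines: ξ : (t -> e) takes α : t as argument, giving e.

α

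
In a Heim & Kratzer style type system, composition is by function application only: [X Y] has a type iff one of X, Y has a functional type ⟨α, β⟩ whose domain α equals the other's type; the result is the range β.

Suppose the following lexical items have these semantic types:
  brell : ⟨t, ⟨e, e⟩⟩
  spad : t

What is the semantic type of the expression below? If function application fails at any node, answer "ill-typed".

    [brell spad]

[brell spad]: ⟨t, ⟨e, e⟩⟩ applied to t yields ⟨e, e⟩.

⟨e, e⟩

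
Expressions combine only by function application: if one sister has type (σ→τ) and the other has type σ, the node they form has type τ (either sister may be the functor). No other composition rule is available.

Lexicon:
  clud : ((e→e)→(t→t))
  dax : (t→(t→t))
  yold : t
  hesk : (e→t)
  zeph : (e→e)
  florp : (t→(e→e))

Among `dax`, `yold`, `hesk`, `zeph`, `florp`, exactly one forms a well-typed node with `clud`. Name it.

zeph

dax : (t→(t→t)) — no; clud wants (e→e), and dax wants t.
yold : t — no; clud wants (e→e), and yold wants nothing (atomic).
hesk : (e→t) — no; clud wants (e→e), and hesk wants e.
zeph — combines: clud : ((e→e)→(t→t)) takes zeph : (e→e) as argument, giving (t→t).
florp : (t→(e→e)) — no; clud wants (e→e), and florp wants t.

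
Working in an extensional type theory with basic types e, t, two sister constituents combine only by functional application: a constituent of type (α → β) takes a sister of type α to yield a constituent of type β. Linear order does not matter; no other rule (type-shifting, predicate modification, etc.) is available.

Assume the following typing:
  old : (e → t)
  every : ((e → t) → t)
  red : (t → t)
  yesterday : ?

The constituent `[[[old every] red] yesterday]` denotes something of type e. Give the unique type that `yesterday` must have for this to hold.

[[[old every] red] yesterday] must have type e. The sister [[old every] red] has type t; that is not a function onto e, so yesterday must be the functor, of type (t → e).

(t → e)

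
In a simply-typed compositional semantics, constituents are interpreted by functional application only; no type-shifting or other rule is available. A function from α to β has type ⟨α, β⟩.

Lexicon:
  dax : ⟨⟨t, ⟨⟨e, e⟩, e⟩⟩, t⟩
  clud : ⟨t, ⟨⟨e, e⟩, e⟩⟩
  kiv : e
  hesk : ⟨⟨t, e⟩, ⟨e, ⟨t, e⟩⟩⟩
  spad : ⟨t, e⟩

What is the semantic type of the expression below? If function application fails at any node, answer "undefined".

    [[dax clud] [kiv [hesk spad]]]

At [dax clud], dax : ⟨⟨t, ⟨⟨e, e⟩, e⟩⟩, t⟩ takes clud : ⟨t, ⟨⟨e, e⟩, e⟩⟩, giving t.
At [hesk spad], hesk : ⟨⟨t, e⟩, ⟨e, ⟨t, e⟩⟩⟩ takes spad : ⟨t, e⟩, giving ⟨e, ⟨t, e⟩⟩.
At [kiv [hesk spad]], [hesk spad] : ⟨e, ⟨t, e⟩⟩ takes kiv : e, giving ⟨t, e⟩.
At [[dax clud] [kiv [hesk spad]]], [kiv [hesk spad]] : ⟨t, e⟩ takes [dax clud] : t, giving e.

e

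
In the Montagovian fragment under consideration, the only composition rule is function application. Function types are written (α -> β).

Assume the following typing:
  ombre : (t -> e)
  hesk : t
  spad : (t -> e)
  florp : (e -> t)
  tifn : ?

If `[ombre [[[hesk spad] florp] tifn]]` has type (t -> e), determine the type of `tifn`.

For [ombre [[[hesk spad] florp] tifn]] to have type (t -> e) with ombre of type (t -> e), [[[hesk spad] florp] tifn] must be the function: [[[hesk spad] florp] tifn] : ((t -> e) -> (t -> e)).
For [[[hesk spad] florp] tifn] to have type ((t -> e) -> (t -> e)) with [[hesk spad] florp] of type t, tifn must be the function: tifn : (t -> ((t -> e) -> (t -> e))).

(t -> ((t -> e) -> (t -> e)))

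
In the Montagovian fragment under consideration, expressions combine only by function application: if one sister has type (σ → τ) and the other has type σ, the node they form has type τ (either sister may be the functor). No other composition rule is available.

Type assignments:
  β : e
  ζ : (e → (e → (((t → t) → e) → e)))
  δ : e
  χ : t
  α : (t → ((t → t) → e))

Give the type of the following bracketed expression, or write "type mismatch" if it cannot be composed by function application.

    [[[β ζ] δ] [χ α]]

e

[β ζ] — ζ of type (e → (e → (((t → t) → e) → e))) combines with β of type e: type (e → (((t → t) → e) → e)).
[[β ζ] δ] — [β ζ] of type (e → (((t → t) → e) → e)) combines with δ of type e: type (((t → t) → e) → e).
[χ α] — α of type (t → ((t → t) → e)) combines with χ of type t: type ((t → t) → e).
[[[β ζ] δ] [χ α]] — [[β ζ] δ] of type (((t → t) → e) → e) combines with [χ α] of type ((t → t) → e): type e.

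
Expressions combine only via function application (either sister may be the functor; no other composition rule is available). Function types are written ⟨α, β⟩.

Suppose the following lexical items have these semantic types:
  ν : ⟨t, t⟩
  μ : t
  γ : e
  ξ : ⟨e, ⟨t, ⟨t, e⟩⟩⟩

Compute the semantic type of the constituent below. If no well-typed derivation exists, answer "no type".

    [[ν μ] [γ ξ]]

⟨t, e⟩

[ν μ]: ν is ⟨t, t⟩, μ is t; result t.
[γ ξ]: ξ is ⟨e, ⟨t, ⟨t, e⟩⟩⟩, γ is e; result ⟨t, ⟨t, e⟩⟩.
[[ν μ] [γ ξ]]: [γ ξ] is ⟨t, ⟨t, e⟩⟩, [ν μ] is t; result ⟨t, e⟩.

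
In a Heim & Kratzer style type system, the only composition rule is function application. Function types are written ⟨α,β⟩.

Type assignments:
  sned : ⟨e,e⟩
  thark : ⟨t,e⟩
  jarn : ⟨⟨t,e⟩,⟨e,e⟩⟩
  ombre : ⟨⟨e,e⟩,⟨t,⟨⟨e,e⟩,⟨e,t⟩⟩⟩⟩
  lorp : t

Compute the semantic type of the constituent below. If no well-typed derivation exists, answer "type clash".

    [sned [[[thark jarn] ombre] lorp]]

[thark jarn]: jarn is ⟨⟨t,e⟩,⟨e,e⟩⟩, thark is ⟨t,e⟩; result ⟨e,e⟩.
[[thark jarn] ombre]: ombre is ⟨⟨e,e⟩,⟨t,⟨⟨e,e⟩,⟨e,t⟩⟩⟩⟩, [thark jarn] is ⟨e,e⟩; result ⟨t,⟨⟨e,e⟩,⟨e,t⟩⟩⟩.
[[[thark jarn] ombre] lorp]: [[thark jarn] ombre] is ⟨t,⟨⟨e,e⟩,⟨e,t⟩⟩⟩, lorp is t; result ⟨⟨e,e⟩,⟨e,t⟩⟩.
[sned [[[thark jarn] ombre] lorp]]: [[[thark jarn] ombre] lorp] is ⟨⟨e,e⟩,⟨e,t⟩⟩, sned is ⟨e,e⟩; result ⟨e,t⟩.

⟨e,t⟩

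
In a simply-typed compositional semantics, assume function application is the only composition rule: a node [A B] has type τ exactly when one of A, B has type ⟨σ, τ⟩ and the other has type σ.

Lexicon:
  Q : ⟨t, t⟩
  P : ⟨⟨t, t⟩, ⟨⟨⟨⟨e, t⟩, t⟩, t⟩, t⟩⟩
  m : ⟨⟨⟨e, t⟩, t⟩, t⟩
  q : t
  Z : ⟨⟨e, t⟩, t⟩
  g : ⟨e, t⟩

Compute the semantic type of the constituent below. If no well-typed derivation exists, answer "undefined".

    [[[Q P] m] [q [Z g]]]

[Q P]: functor P : ⟨⟨t, t⟩, ⟨⟨⟨⟨e, t⟩, t⟩, t⟩, t⟩⟩, argument Q : ⟨t, t⟩; result ⟨⟨⟨⟨e, t⟩, t⟩, t⟩, t⟩.
[[Q P] m]: functor [Q P] : ⟨⟨⟨⟨e, t⟩, t⟩, t⟩, t⟩, argument m : ⟨⟨⟨e, t⟩, t⟩, t⟩; result t.
[Z g]: functor Z : ⟨⟨e, t⟩, t⟩, argument g : ⟨e, t⟩; result t.
[q [Z g]]: t and t cannot combine by function application — type clash.

undefined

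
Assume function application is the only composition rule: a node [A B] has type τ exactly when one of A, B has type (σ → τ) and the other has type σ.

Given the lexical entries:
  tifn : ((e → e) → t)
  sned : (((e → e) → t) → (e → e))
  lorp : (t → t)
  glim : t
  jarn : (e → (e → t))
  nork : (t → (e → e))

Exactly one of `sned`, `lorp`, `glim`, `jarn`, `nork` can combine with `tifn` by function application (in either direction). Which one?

sned — combines: sned : (((e → e) → t) → (e → e)) takes tifn : ((e → e) → t) as argument, giving (e → e).
lorp : (t → t) — neither side's domain matches the other.
glim : t — neither side's domain matches the other.
jarn : (e → (e → t)) — neither side's domain matches the other.
nork : (t → (e → e)) — neither side's domain matches the other.

sned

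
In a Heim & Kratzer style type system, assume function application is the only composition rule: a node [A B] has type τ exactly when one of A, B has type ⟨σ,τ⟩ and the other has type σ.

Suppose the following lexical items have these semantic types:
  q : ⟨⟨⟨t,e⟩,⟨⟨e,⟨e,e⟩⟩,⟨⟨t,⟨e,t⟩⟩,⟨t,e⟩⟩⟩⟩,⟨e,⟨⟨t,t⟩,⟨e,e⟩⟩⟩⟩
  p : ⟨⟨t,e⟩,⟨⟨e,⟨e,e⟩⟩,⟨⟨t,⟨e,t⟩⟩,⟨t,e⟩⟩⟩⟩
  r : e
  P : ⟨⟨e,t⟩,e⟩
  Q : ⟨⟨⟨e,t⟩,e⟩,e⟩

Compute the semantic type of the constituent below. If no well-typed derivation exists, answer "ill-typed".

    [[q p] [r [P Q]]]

[q p]: q is ⟨⟨⟨t,e⟩,⟨⟨e,⟨e,e⟩⟩,⟨⟨t,⟨e,t⟩⟩,⟨t,e⟩⟩⟩⟩,⟨e,⟨⟨t,t⟩,⟨e,e⟩⟩⟩⟩, p is ⟨⟨t,e⟩,⟨⟨e,⟨e,e⟩⟩,⟨⟨t,⟨e,t⟩⟩,⟨t,e⟩⟩⟩⟩; result ⟨e,⟨⟨t,t⟩,⟨e,e⟩⟩⟩.
[P Q]: Q is ⟨⟨⟨e,t⟩,e⟩,e⟩, P is ⟨⟨e,t⟩,e⟩; result e.
[r [P Q]]: e and e cannot combine by function application — type clash.

ill-typed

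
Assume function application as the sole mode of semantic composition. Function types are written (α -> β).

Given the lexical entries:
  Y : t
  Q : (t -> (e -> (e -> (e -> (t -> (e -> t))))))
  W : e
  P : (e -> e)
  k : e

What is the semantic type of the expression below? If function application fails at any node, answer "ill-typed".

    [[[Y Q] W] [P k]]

(e -> (t -> (e -> t)))

[Y Q] — Q of type (t -> (e -> (e -> (e -> (t -> (e -> t)))))) combines with Y of type t: type (e -> (e -> (e -> (t -> (e -> t))))).
[[Y Q] W] — [Y Q] of type (e -> (e -> (e -> (t -> (e -> t))))) combines with W of type e: type (e -> (e -> (t -> (e -> t)))).
[P k] — P of type (e -> e) combines with k of type e: type e.
[[[Y Q] W] [P k]] — [[Y Q] W] of type (e -> (e -> (t -> (e -> t)))) combines with [P k] of type e: type (e -> (t -> (e -> t))).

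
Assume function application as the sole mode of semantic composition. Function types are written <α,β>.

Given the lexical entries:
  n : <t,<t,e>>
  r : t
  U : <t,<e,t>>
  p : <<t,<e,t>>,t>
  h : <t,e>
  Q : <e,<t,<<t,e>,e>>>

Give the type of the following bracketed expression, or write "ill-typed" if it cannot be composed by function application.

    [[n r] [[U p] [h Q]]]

ill-typed

At [n r], n : <t,<t,e>> takes r : t, giving <t,e>.
At [U p], p : <<t,<e,t>>,t> takes U : <t,<e,t>>, giving t.
At [h Q]: neither <t,e> nor <e,<t,<<t,e>,e>>> can take the other as argument; the node is ill-typed.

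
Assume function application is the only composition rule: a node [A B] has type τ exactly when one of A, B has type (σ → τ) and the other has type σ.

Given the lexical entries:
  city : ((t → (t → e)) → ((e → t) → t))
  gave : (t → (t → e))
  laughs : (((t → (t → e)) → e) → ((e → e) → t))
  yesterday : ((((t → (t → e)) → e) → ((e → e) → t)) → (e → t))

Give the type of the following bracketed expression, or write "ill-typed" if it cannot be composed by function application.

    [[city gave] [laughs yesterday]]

t

[city gave]: ((t → (t → e)) → ((e → t) → t)) applied to (t → (t → e)) yields ((e → t) → t).
[laughs yesterday]: ((((t → (t → e)) → e) → ((e → e) → t)) → (e → t)) applied to (((t → (t → e)) → e) → ((e → e) → t)) yields (e → t).
[[city gave] [laughs yesterday]]: ((e → t) → t) applied to (e → t) yields t.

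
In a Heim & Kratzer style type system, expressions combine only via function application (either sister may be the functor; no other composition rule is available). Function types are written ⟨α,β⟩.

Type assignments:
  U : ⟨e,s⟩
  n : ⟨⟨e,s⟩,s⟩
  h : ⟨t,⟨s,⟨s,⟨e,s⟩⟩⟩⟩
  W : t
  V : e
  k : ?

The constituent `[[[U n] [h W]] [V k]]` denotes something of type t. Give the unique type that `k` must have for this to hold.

⟨e,⟨⟨s,⟨e,s⟩⟩,t⟩⟩

At [[[U n] [h W]] [V k]] (required: t): [[U n] [h W]] is ⟨s,⟨e,s⟩⟩, which is not a function with range t; hence [V k] is the functor — type ⟨⟨s,⟨e,s⟩⟩,t⟩.
At [V k] (required: ⟨⟨s,⟨e,s⟩⟩,t⟩): V is e, which is not a function with range ⟨⟨s,⟨e,s⟩⟩,t⟩; hence k is the functor — type ⟨e,⟨⟨s,⟨e,s⟩⟩,t⟩⟩.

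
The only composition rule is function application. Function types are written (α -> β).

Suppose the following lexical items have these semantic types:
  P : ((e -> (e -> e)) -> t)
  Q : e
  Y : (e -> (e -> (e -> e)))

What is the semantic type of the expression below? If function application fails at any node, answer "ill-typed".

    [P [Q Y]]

At [Q Y], Y : (e -> (e -> (e -> e))) takes Q : e, giving (e -> (e -> e)).
At [P [Q Y]], P : ((e -> (e -> e)) -> t) takes [Q Y] : (e -> (e -> e)), giving t.

t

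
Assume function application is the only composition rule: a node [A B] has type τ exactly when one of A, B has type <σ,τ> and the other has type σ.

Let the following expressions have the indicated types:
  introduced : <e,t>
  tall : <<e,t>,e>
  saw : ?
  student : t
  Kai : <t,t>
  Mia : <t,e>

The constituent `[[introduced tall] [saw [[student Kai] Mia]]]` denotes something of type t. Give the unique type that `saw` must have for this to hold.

<e,<e,t>>

[[introduced tall] [saw [[student Kai] Mia]]] must have type t. The sister [introduced tall] has type e; that is not a function onto t, so [saw [[student Kai] Mia]] must be the functor, of type <e,t>.
[saw [[student Kai] Mia]] must have type <e,t>. The sister [[student Kai] Mia] has type e; that is not a function onto <e,t>, so saw must be the functor, of type <e,<e,t>>.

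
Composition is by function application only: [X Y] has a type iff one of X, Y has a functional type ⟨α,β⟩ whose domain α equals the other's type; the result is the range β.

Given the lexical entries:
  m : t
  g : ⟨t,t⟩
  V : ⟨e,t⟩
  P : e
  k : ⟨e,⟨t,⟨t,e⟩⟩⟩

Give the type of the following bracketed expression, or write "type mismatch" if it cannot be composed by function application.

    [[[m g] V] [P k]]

[m g] — g of type ⟨t,t⟩ combines with m of type t: type t.
[[m g] V]: t and ⟨e,t⟩ cannot combine by function application — type clash.

type mismatch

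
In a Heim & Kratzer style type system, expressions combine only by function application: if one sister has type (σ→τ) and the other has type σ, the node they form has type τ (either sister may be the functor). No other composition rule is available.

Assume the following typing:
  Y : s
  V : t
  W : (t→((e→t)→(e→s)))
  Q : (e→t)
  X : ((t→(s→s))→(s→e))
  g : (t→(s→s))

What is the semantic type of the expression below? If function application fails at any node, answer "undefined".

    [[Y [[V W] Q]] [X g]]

At [V W], W : (t→((e→t)→(e→s))) takes V : t, giving ((e→t)→(e→s)).
At [[V W] Q], [V W] : ((e→t)→(e→s)) takes Q : (e→t), giving (e→s).
[Y [[V W] Q]]: s with (e→s) — neither is a function whose domain matches the other; composition fails here.

undefined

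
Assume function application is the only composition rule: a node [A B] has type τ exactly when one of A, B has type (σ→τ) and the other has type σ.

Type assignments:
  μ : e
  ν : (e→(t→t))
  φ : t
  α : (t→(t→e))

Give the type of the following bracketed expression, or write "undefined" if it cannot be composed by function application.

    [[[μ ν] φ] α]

(t→e)

[μ ν]: ν is (e→(t→t)), μ is e; result (t→t).
[[μ ν] φ]: [μ ν] is (t→t), φ is t; result t.
[[[μ ν] φ] α]: α is (t→(t→e)), [[μ ν] φ] is t; result (t→e).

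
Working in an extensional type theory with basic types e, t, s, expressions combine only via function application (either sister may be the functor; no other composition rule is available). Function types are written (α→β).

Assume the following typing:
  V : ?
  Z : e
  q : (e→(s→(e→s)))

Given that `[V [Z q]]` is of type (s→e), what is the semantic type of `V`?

((s→(e→s))→(s→e))

At [V [Z q]] (required: (s→e)): [Z q] is (s→(e→s)), which is not a function with range (s→e); hence V is the functor — type ((s→(e→s))→(s→e)).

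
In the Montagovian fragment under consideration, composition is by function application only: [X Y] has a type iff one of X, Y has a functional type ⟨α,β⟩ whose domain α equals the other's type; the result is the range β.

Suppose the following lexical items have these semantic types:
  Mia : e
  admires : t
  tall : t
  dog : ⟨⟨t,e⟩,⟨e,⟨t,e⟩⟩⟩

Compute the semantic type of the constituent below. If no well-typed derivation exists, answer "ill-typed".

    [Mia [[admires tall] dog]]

At [admires tall]: neither t nor t can take the other as argument; the node is ill-typed.

ill-typed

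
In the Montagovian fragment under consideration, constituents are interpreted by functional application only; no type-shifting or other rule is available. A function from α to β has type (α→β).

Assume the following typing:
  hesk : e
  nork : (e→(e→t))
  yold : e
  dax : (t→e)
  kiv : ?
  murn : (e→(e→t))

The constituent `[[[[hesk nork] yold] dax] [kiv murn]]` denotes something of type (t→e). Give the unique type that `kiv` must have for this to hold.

((e→(e→t))→(e→(t→e)))

[[[[hesk nork] yold] dax] [kiv murn]] is required to be (t→e). [[[hesk nork] yold] dax] : e cannot yield (t→e) as functor, so [kiv murn] : (e→(t→e)).
[kiv murn] is required to be (e→(t→e)). murn : (e→(e→t)) cannot yield (e→(t→e)) as functor, so kiv : ((e→(e→t))→(e→(t→e))).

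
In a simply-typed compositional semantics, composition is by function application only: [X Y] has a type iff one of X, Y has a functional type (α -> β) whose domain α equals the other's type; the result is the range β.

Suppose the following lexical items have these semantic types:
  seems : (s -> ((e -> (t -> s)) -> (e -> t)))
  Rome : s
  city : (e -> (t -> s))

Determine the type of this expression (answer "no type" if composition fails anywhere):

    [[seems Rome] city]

[seems Rome]: functor seems : (s -> ((e -> (t -> s)) -> (e -> t))), argument Rome : s; result ((e -> (t -> s)) -> (e -> t)).
[[seems Rome] city]: functor [seems Rome] : ((e -> (t -> s)) -> (e -> t)), argument city : (e -> (t -> s)); result (e -> t).

(e -> t)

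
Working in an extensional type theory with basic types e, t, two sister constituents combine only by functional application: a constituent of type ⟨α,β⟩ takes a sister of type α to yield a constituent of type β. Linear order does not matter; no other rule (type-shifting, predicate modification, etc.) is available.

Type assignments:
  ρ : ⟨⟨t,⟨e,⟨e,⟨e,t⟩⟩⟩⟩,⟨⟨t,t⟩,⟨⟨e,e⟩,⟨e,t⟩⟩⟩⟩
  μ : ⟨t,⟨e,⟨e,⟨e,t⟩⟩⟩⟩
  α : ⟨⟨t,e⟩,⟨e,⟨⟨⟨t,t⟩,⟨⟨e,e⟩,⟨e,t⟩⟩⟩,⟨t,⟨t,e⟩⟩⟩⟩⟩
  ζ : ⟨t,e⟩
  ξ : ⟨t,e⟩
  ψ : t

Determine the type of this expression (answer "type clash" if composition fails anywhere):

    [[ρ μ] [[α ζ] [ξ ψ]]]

At [ρ μ], ρ : ⟨⟨t,⟨e,⟨e,⟨e,t⟩⟩⟩⟩,⟨⟨t,t⟩,⟨⟨e,e⟩,⟨e,t⟩⟩⟩⟩ takes μ : ⟨t,⟨e,⟨e,⟨e,t⟩⟩⟩⟩, giving ⟨⟨t,t⟩,⟨⟨e,e⟩,⟨e,t⟩⟩⟩.
At [α ζ], α : ⟨⟨t,e⟩,⟨e,⟨⟨⟨t,t⟩,⟨⟨e,e⟩,⟨e,t⟩⟩⟩,⟨t,⟨t,e⟩⟩⟩⟩⟩ takes ζ : ⟨t,e⟩, giving ⟨e,⟨⟨⟨t,t⟩,⟨⟨e,e⟩,⟨e,t⟩⟩⟩,⟨t,⟨t,e⟩⟩⟩⟩.
At [ξ ψ], ξ : ⟨t,e⟩ takes ψ : t, giving e.
At [[α ζ] [ξ ψ]], [α ζ] : ⟨e,⟨⟨⟨t,t⟩,⟨⟨e,e⟩,⟨e,t⟩⟩⟩,⟨t,⟨t,e⟩⟩⟩⟩ takes [ξ ψ] : e, giving ⟨⟨⟨t,t⟩,⟨⟨e,e⟩,⟨e,t⟩⟩⟩,⟨t,⟨t,e⟩⟩⟩.
At [[ρ μ] [[α ζ] [ξ ψ]]], [[α ζ] [ξ ψ]] : ⟨⟨⟨t,t⟩,⟨⟨e,e⟩,⟨e,t⟩⟩⟩,⟨t,⟨t,e⟩⟩⟩ takes [ρ μ] : ⟨⟨t,t⟩,⟨⟨e,e⟩,⟨e,t⟩⟩⟩, giving ⟨t,⟨t,e⟩⟩.

⟨t,⟨t,e⟩⟩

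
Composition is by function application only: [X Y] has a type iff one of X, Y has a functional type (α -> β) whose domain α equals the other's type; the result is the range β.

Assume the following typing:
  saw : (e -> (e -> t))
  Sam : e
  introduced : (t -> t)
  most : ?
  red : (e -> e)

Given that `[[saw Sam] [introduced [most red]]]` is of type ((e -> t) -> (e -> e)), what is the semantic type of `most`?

((e -> e) -> ((t -> t) -> ((e -> t) -> ((e -> t) -> (e -> e)))))

[[saw Sam] [introduced [most red]]] must have type ((e -> t) -> (e -> e)). The sister [saw Sam] has type (e -> t); that is not a function onto ((e -> t) -> (e -> e)), so [introduced [most red]] must be the functor, of type ((e -> t) -> ((e -> t) -> (e -> e))).
[introduced [most red]] must have type ((e -> t) -> ((e -> t) -> (e -> e))). The sister introduced has type (t -> t); that is not a function onto ((e -> t) -> ((e -> t) -> (e -> e))), so [most red] must be the functor, of type ((t -> t) -> ((e -> t) -> ((e -> t) -> (e -> e)))).
[most red] must have type ((t -> t) -> ((e -> t) -> ((e -> t) -> (e -> e)))). The sister red has type (e -> e); that is not a function onto ((t -> t) -> ((e -> t) -> ((e -> t) -> (e -> e)))), so most must be the functor, of type ((e -> e) -> ((t -> t) -> ((e -> t) -> ((e -> t) -> (e -> e))))).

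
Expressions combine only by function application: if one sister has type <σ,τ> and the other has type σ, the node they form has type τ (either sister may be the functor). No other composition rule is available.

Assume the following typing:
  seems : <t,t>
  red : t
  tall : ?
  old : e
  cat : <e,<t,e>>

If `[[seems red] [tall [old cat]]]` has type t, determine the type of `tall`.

<<t,e>,<t,t>>

For [[seems red] [tall [old cat]]] to have type t with [seems red] of type t, [tall [old cat]] must be the function: [tall [old cat]] : <t,t>.
For [tall [old cat]] to have type <t,t> with [old cat] of type <t,e>, tall must be the function: tall : <<t,e>,<t,t>>.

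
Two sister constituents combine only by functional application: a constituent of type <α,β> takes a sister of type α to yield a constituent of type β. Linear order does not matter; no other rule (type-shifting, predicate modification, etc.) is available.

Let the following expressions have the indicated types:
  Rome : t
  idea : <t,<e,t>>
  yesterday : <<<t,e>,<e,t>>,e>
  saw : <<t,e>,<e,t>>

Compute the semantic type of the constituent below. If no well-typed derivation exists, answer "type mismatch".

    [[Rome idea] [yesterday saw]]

[Rome idea] — idea of type <t,<e,t>> combines with Rome of type t: type <e,t>.
[yesterday saw] — yesterday of type <<<t,e>,<e,t>>,e> combines with saw of type <<t,e>,<e,t>>: type e.
[[Rome idea] [yesterday saw]] — [Rome idea] of type <e,t> combines with [yesterday saw] of type e: type t.

t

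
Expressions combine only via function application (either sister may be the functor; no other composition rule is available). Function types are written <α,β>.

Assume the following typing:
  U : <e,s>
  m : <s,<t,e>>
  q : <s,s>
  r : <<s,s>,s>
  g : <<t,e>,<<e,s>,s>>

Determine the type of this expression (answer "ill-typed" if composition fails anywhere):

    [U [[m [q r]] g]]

[q r]: r is <<s,s>,s>, q is <s,s>; result s.
[m [q r]]: m is <s,<t,e>>, [q r] is s; result <t,e>.
[[m [q r]] g]: g is <<t,e>,<<e,s>,s>>, [m [q r]] is <t,e>; result <<e,s>,s>.
[U [[m [q r]] g]]: [[m [q r]] g] is <<e,s>,s>, U is <e,s>; result s.

s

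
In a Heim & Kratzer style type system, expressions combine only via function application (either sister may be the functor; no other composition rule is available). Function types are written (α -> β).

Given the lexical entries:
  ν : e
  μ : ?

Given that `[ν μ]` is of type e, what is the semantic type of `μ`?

[ν μ] is required to be e. ν : e cannot yield e as functor, so μ : (e -> e).

(e -> e)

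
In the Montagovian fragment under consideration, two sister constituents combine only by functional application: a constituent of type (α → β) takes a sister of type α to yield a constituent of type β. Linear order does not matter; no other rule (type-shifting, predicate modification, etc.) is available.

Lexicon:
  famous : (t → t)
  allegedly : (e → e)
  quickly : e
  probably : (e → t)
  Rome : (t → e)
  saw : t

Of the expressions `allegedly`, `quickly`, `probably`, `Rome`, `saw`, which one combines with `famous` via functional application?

allegedly : (e → e) — neither side's domain matches the other.
quickly : e — neither side's domain matches the other.
probably : (e → t) — neither side's domain matches the other.
Rome : (t → e) — neither side's domain matches the other.
saw — combines: famous : (t → t) takes saw : t as argument, giving t.

saw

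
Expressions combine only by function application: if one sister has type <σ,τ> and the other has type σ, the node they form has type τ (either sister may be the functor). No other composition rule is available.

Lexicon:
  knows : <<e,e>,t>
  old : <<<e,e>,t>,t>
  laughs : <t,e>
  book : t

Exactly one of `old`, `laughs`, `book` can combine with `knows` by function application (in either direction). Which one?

old

old — combines: old : <<<e,e>,t>,t> takes knows : <<e,e>,t> as argument, giving t.
laughs : <t,e> — knows needs <e,e>; laughs needs t; neither fits.
book : t — knows needs <e,e>; book needs nothing (atomic); neither fits.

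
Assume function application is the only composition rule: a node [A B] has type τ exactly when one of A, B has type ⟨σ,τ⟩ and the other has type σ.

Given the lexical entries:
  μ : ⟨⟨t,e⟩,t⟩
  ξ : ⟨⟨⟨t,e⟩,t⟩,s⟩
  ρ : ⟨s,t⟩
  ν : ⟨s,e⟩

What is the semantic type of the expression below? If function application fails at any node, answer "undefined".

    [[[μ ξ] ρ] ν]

undefined

[μ ξ]: ξ is ⟨⟨⟨t,e⟩,t⟩,s⟩, μ is ⟨⟨t,e⟩,t⟩; result s.
[[μ ξ] ρ]: ρ is ⟨s,t⟩, [μ ξ] is s; result t.
At [[[μ ξ] ρ] ν]: neither t nor ⟨s,e⟩ can take the other as argument; the node is ill-typed.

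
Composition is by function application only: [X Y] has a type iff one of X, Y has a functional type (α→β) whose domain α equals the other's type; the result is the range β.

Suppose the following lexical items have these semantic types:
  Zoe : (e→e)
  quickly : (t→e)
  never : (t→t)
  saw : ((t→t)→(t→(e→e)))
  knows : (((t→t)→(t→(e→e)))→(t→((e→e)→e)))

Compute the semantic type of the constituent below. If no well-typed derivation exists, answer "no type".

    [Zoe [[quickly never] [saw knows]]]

no type

[quickly never]: (t→e) and (t→t) cannot combine by function application — type clash.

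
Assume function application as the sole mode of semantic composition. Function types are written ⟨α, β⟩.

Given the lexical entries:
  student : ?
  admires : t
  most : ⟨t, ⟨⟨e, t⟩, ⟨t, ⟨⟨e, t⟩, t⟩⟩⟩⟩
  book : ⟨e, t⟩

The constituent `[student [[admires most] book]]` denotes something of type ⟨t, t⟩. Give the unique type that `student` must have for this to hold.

⟨⟨t, ⟨⟨e, t⟩, t⟩⟩, ⟨t, t⟩⟩

[student [[admires most] book]] must have type ⟨t, t⟩. The sister [[admires most] book] has type ⟨t, ⟨⟨e, t⟩, t⟩⟩; that is not a function onto ⟨t, t⟩, so student must be the functor, of type ⟨⟨t, ⟨⟨e, t⟩, t⟩⟩, ⟨t, t⟩⟩.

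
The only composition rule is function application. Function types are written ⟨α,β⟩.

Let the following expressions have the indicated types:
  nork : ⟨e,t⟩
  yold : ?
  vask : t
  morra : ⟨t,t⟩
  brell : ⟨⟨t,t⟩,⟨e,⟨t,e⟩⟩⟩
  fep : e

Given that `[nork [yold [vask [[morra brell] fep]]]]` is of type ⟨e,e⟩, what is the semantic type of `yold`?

[nork [yold [vask [[morra brell] fep]]]] is required to be ⟨e,e⟩. nork : ⟨e,t⟩ cannot yield ⟨e,e⟩ as functor, so [yold [vask [[morra brell] fep]]] : ⟨⟨e,t⟩,⟨e,e⟩⟩.
[yold [vask [[morra brell] fep]]] is required to be ⟨⟨e,t⟩,⟨e,e⟩⟩. [vask [[morra brell] fep]] : e cannot yield ⟨⟨e,t⟩,⟨e,e⟩⟩ as functor, so yold : ⟨e,⟨⟨e,t⟩,⟨e,e⟩⟩⟩.

⟨e,⟨⟨e,t⟩,⟨e,e⟩⟩⟩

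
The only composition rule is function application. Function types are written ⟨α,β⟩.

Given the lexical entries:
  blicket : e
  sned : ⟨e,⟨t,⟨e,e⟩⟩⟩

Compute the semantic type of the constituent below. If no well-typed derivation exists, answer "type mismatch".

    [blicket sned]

[blicket sned] — sned of type ⟨e,⟨t,⟨e,e⟩⟩⟩ combines with blicket of type e: type ⟨t,⟨e,e⟩⟩.

⟨t,⟨e,e⟩⟩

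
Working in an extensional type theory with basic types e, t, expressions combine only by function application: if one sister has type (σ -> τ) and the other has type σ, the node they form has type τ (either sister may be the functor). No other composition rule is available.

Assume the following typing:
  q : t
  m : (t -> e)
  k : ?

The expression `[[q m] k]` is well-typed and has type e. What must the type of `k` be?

(e -> e)

For [[q m] k] to have type e with [q m] of type e, k must be the function: k : (e -> e).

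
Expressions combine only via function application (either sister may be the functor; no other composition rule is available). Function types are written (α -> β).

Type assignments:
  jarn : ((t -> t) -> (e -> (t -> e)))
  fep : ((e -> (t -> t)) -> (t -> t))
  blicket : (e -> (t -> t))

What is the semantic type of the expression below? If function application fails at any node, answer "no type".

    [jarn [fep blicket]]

(e -> (t -> e))

[fep blicket] — fep of type ((e -> (t -> t)) -> (t -> t)) combines with blicket of type (e -> (t -> t)): type (t -> t).
[jarn [fep blicket]] — jarn of type ((t -> t) -> (e -> (t -> e))) combines with [fep blicket] of type (t -> t): type (e -> (t -> e)).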